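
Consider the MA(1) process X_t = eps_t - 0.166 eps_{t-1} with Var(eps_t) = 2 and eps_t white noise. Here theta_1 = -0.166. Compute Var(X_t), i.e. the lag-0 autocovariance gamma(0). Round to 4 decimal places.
\gamma(0) = 2.0551

For an MA(q) process X_t = eps_t + sum_i theta_i eps_{t-i} with
Var(eps_t) = sigma^2, the variance is
  gamma(0) = sigma^2 * (1 + sum_i theta_i^2).
  sum_i theta_i^2 = (-0.166)^2 = 0.027556.
  gamma(0) = 2 * (1 + 0.027556) = 2 * 1.027556 = 2.055112, which rounds to 2.0551.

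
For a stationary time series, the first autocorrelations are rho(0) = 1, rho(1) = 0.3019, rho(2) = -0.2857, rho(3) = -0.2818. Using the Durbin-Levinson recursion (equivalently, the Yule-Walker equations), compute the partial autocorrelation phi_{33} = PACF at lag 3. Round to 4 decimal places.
\phi_{33} = -0.0460

The PACF at lag k is phi_{kk}, the last component of the solution
to the Yule-Walker system G_k phi = r_k where
  (G_k)_{ij} = rho(|i - j|), (r_k)_i = rho(i), i,j = 1..k.
Equivalently, Durbin-Levinson gives phi_{kk} iteratively:
  phi_{11} = rho(1)
  phi_{kk} = [rho(k) - sum_{j=1..k-1} phi_{k-1,j} rho(k-j)]
            / [1 - sum_{j=1..k-1} phi_{k-1,j} rho(j)],
  phi_{k,j} = phi_{k-1,j} - phi_{kk} phi_{k-1,k-j},  j = 1..k-1.
Step k = 1:
  phi_11 = rho(1) = 0.3019.
Step k = 2:
  phi_22 = [rho(2) - phi_11 rho(1)] / [1 - phi_11 rho(1)] = [-0.2857 - (0.3019)(0.3019)] / [1 - (0.3019)(0.3019)]
         = -0.37684361 / 0.90885639 = -0.414635.
  Update: phi_21 = phi_11 - phi_22 phi_11 = 0.3019 - (-0.414635)(0.3019) = 0.427078.
Step k = 3:
  phi_33 = [rho(3) - phi_21 rho(2) - phi_22 rho(1)] / [1 - phi_21 rho(1) - phi_22 rho(2)]
    numerator   = -0.2818 - (0.427078)(-0.2857) - (-0.414635)(0.3019) = -0.03460545
    denominator = 1 - (0.427078)(0.3019) - (-0.414635)(-0.2857) = 0.75260386
  phi_33 = -0.03460545 / 0.75260386 = -0.046.
Therefore phi_{33} = -0.0460.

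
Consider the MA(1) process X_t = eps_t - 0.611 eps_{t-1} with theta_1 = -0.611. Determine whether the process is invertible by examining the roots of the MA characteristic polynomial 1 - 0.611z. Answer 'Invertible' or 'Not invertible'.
\text{Invertible}

The MA(q) characteristic polynomial is P(z) = 1 - 0.611z.
Invertibility requires all roots to lie outside the unit circle, i.e. |z| > 1 for every root.
This is linear in z: 1 + (-0.611) z = 0  =>  z = -1/(-0.611) = 1.636661,  |z| = 1.636661.
Moduli of all roots: 1.6367.
All moduli strictly greater than 1? Yes.
Verdict: Invertible.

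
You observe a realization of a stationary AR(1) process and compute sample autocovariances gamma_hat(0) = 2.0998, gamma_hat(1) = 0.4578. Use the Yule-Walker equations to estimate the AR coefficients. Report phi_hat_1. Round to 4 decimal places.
\hat\phi_{1} = 0.2180

The Yule-Walker equations for an AR(p) process read, in matrix form,
  Gamma_p phi = r_p,   with   (Gamma_p)_{ij} = gamma(|i - j|),
                       (r_p)_i = gamma(i),   i,j = 1..p.
Substitute the sample gammas (Toeplitz matrix and right-hand side of size 1):
  Gamma_p = [[2.0998]]
  r_p     = [0.4578]
With p = 1 this is the single equation gamma(0) phi_1 = gamma(1):
  phi_hat_1 = gamma(1) / gamma(0) = 0.4578 / 2.0998 = 0.2180.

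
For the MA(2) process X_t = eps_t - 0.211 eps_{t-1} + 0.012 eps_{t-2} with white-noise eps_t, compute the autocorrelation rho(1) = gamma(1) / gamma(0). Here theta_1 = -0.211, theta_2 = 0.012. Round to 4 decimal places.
\rho(1) = -0.2044

For an MA(q) process with theta_0 = 1, the autocovariance is
  gamma(k) = sigma^2 * sum_{i=0..q-k} theta_i * theta_{i+k},
and rho(k) = gamma(k) / gamma(0). Sigma^2 cancels.
  numerator   = (1)*(-0.211) + (-0.211)*(0.012) = -0.213532.
  denominator = (1)^2 + (-0.211)^2 + (0.012)^2 = 1.044665.
  rho(1) = -0.213532 / 1.044665 = -0.2044.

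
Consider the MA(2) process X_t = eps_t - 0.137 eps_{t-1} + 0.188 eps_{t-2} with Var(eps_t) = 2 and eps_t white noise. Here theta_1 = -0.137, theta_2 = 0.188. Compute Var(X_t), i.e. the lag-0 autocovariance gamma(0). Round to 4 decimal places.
\gamma(0) = 2.1082

For an MA(q) process X_t = eps_t + sum_i theta_i eps_{t-i} with
Var(eps_t) = sigma^2, the variance is
  gamma(0) = sigma^2 * (1 + sum_i theta_i^2).
  sum_i theta_i^2 = (-0.137)^2 + (0.188)^2 = 0.018769 + 0.035344 = 0.054113.
  gamma(0) = 2 * (1 + 0.054113) = 2 * 1.054113 = 2.108226, which rounds to 2.1082.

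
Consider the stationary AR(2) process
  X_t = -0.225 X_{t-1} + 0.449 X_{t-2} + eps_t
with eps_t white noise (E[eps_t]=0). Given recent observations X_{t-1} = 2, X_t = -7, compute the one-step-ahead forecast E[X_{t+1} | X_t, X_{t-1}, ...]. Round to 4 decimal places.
E[X_{t+1} \mid \mathcal F_t] = 2.4730

For an AR(p) model X_t = c + sum_i phi_i X_{t-i} + eps_t, the
one-step-ahead conditional mean is
  E[X_{t+1} | X_t, ...] = c + sum_i phi_i X_{t+1-i}.
Substitute known values:
  E[X_{t+1} | ...] = (-0.225) * (-7) + (0.449) * (2)
                   = 2.4730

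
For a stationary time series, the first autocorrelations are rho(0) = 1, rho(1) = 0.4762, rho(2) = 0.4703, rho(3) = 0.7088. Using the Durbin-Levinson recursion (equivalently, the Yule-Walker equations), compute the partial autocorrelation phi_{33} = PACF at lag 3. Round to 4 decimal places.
\phi_{33} = 0.5820

The PACF at lag k is phi_{kk}, the last component of the solution
to the Yule-Walker system G_k phi = r_k where
  (G_k)_{ij} = rho(|i - j|), (r_k)_i = rho(i), i,j = 1..k.
Equivalently, Durbin-Levinson gives phi_{kk} iteratively:
  phi_{11} = rho(1)
  phi_{kk} = [rho(k) - sum_{j=1..k-1} phi_{k-1,j} rho(k-j)]
            / [1 - sum_{j=1..k-1} phi_{k-1,j} rho(j)],
  phi_{k,j} = phi_{k-1,j} - phi_{kk} phi_{k-1,k-j},  j = 1..k-1.
Step k = 1:
  phi_11 = rho(1) = 0.4762.
Step k = 2:
  phi_22 = [rho(2) - phi_11 rho(1)] / [1 - phi_11 rho(1)] = [0.4703 - (0.4762)(0.4762)] / [1 - (0.4762)(0.4762)]
         = 0.24353356 / 0.77323356 = 0.314955.
  Update: phi_21 = phi_11 - phi_22 phi_11 = 0.4762 - (0.314955)(0.4762) = 0.326219.
Step k = 3:
  phi_33 = [rho(3) - phi_21 rho(2) - phi_22 rho(1)] / [1 - phi_21 rho(1) - phi_22 rho(2)]
    numerator   = 0.7088 - (0.326219)(0.4703) - (0.314955)(0.4762) = 0.40539797
    denominator = 1 - (0.326219)(0.4762) - (0.314955)(0.4703) = 0.69653152
  phi_33 = 0.40539797 / 0.69653152 = 0.582.
Therefore phi_{33} = 0.5820.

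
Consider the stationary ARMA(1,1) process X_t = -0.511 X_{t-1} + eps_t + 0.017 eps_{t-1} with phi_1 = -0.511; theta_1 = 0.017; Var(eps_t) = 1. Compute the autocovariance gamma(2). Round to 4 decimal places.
\gamma(2) = 0.3387

Multiply the model equation by X_{t-k} and take expectations. With theta_0 = psi_0 = 1 and psi_j the MA(infinity) weights, this gives
  gamma(k) - sum_i phi_i gamma(k-i) = c_k,
  c_k = sigma^2 * sum_{j=k..q} theta_j psi_{j-k}   (c_k = 0 for k > q),
using gamma(-m) = gamma(m).
psi-weights needed (psi_j = theta_j + sum_i phi_i psi_{j-i}):
  psi_1 = theta_1 + phi_1 = 0.017 + (-0.511) = -0.494
Right-hand sides:
  c_0 = sigma^2 (1 + theta_1 psi_1) = 1 * (1 + (0.017)(-0.494)) = 1 * 0.991602 = 0.991602
  c_1 = sigma^2 theta_1 = 1 * (0.017) = 0.017
  c_2 = 0
Equations for k = 0 and k = 1 (AR order 1):
  gamma(0) = phi_1 gamma(1) + c_0
  gamma(1) = phi_1 gamma(0) + c_1
Substituting the second into the first: gamma(0) (1 - phi_1^2) = c_0 + phi_1 c_1, so
  gamma(0) = (c_0 + phi_1 c_1) / (1 - phi_1^2) = (0.991602 + (-0.511)(0.017)) / (1 - (-0.511)^2) = 0.982915 / 0.738879 = 1.330279.
  gamma(1) = phi_1 gamma(0) + c_1 = (-0.511)(1.330279) + (0.017) = -0.662772.
For k = 2 (> q): gamma(2) = phi_1 gamma(1) = (-0.511)(-0.662772) = 0.338677.
Therefore gamma(2) = 0.3387 (to 4 decimal places).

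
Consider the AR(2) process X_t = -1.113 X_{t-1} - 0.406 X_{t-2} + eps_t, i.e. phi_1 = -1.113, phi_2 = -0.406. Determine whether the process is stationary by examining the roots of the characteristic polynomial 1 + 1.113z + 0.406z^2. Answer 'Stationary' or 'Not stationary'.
\text{Stationary}

The AR(p) characteristic polynomial is P(z) = 1 + 1.113z + 0.406z^2.
Stationarity requires all roots to lie outside the unit circle, i.e. |z| > 1 for every root.
Set 1 + (1.113) z + (0.406) z^2 = 0, i.e. a z^2 + b z + c = 0 with a = 0.406, b = 1.113, c = 1.
Discriminant D = b^2 - 4ac = (1.113)^2 - 4*(0.406)*1 = 1.238769 - (1.624) = -0.385231.
D < 0, so the roots are the complex-conjugate pair z = (-b +/- i sqrt(-D)) / (2a) = -1.3707 +/- 0.7644i.
For a conjugate pair |z|^2 = z * conj(z) = (product of roots) = c/a = 1/(0.406) = 2.463054, so |z| = sqrt(2.463054) = 1.5694 for both roots.
Moduli of all roots: 1.5694, 1.5694.
All moduli strictly greater than 1? Yes.
Verdict: Stationary.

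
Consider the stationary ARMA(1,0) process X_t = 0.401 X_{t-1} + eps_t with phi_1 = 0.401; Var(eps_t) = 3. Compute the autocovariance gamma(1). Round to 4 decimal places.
\gamma(1) = 1.4335

Multiply the model equation by X_{t-k} and take expectations. With theta_0 = psi_0 = 1 and psi_j the MA(infinity) weights, this gives
  gamma(k) - sum_i phi_i gamma(k-i) = c_k,
  c_k = sigma^2 * sum_{j=k..q} theta_j psi_{j-k}   (c_k = 0 for k > q),
using gamma(-m) = gamma(m).
Pure AR (q = 0): c_0 = sigma^2 = 3, c_k = 0 for k >= 1.
Equations for k = 0 and k = 1 (AR order 1):
  gamma(0) = phi_1 gamma(1) + c_0
  gamma(1) = phi_1 gamma(0) + c_1
Substituting the second into the first: gamma(0) (1 - phi_1^2) = c_0 + phi_1 c_1, so
  gamma(0) = c_0 / (1 - phi_1^2) = 3 / (1 - (0.401)^2) = 3 / 0.839199 = 3.574837.
  gamma(1) = phi_1 gamma(0) = (0.401)(3.574837) = 1.43351.
Therefore gamma(1) = 1.4335 (to 4 decimal places).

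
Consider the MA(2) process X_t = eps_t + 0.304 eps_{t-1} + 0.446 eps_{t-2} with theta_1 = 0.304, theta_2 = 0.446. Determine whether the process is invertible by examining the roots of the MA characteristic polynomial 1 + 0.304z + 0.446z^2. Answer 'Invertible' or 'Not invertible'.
\text{Invertible}

The MA(q) characteristic polynomial is P(z) = 1 + 0.304z + 0.446z^2.
Invertibility requires all roots to lie outside the unit circle, i.e. |z| > 1 for every root.
Set 1 + (0.304) z + (0.446) z^2 = 0, i.e. a z^2 + b z + c = 0 with a = 0.446, b = 0.304, c = 1.
Discriminant D = b^2 - 4ac = (0.304)^2 - 4*(0.446)*1 = 0.092416 - (1.784) = -1.691584.
D < 0, so the roots are the complex-conjugate pair z = (-b +/- i sqrt(-D)) / (2a) = -0.3408 +/- 1.4581i.
For a conjugate pair |z|^2 = z * conj(z) = (product of roots) = c/a = 1/(0.446) = 2.242152, so |z| = sqrt(2.242152) = 1.4974 for both roots.
Moduli of all roots: 1.4974, 1.4974.
All moduli strictly greater than 1? Yes.
Verdict: Invertible.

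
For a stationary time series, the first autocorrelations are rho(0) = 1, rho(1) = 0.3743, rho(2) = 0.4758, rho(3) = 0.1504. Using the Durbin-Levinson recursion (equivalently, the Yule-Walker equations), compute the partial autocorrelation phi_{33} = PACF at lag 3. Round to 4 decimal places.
\phi_{33} = -0.1431

The PACF at lag k is phi_{kk}, the last component of the solution
to the Yule-Walker system G_k phi = r_k where
  (G_k)_{ij} = rho(|i - j|), (r_k)_i = rho(i), i,j = 1..k.
Equivalently, Durbin-Levinson gives phi_{kk} iteratively:
  phi_{11} = rho(1)
  phi_{kk} = [rho(k) - sum_{j=1..k-1} phi_{k-1,j} rho(k-j)]
            / [1 - sum_{j=1..k-1} phi_{k-1,j} rho(j)],
  phi_{k,j} = phi_{k-1,j} - phi_{kk} phi_{k-1,k-j},  j = 1..k-1.
Step k = 1:
  phi_11 = rho(1) = 0.3743.
Step k = 2:
  phi_22 = [rho(2) - phi_11 rho(1)] / [1 - phi_11 rho(1)] = [0.4758 - (0.3743)(0.3743)] / [1 - (0.3743)(0.3743)]
         = 0.33569951 / 0.85989951 = 0.390394.
  Update: phi_21 = phi_11 - phi_22 phi_11 = 0.3743 - (0.390394)(0.3743) = 0.228176.
Step k = 3:
  phi_33 = [rho(3) - phi_21 rho(2) - phi_22 rho(1)] / [1 - phi_21 rho(1) - phi_22 rho(2)]
    numerator   = 0.1504 - (0.228176)(0.4758) - (0.390394)(0.3743) = -0.10429037
    denominator = 1 - (0.228176)(0.3743) - (0.390394)(0.4758) = 0.72884447
  phi_33 = -0.10429037 / 0.72884447 = -0.1431.
Therefore phi_{33} = -0.1431.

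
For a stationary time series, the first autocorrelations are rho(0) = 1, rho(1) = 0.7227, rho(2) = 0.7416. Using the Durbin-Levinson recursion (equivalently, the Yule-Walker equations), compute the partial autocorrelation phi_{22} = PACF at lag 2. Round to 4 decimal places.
\phi_{22} = 0.4591

The PACF at lag k is phi_{kk}, the last component of the solution
to the Yule-Walker system G_k phi = r_k where
  (G_k)_{ij} = rho(|i - j|), (r_k)_i = rho(i), i,j = 1..k.
Equivalently, Durbin-Levinson gives phi_{kk} iteratively:
  phi_{11} = rho(1)
  phi_{kk} = [rho(k) - sum_{j=1..k-1} phi_{k-1,j} rho(k-j)]
            / [1 - sum_{j=1..k-1} phi_{k-1,j} rho(j)],
  phi_{k,j} = phi_{k-1,j} - phi_{kk} phi_{k-1,k-j},  j = 1..k-1.
Step k = 1:
  phi_11 = rho(1) = 0.7227.
Step k = 2:
  phi_22 = [rho(2) - phi_11 rho(1)] / [1 - phi_11 rho(1)] = [0.7416 - (0.7227)(0.7227)] / [1 - (0.7227)(0.7227)]
         = 0.21930471 / 0.47770471 = 0.4591.
Therefore phi_{22} = 0.4591.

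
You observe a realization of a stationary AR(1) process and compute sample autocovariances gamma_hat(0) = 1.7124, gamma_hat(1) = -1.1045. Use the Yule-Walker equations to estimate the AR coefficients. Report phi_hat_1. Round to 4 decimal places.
\hat\phi_{1} = -0.6450

The Yule-Walker equations for an AR(p) process read, in matrix form,
  Gamma_p phi = r_p,   with   (Gamma_p)_{ij} = gamma(|i - j|),
                       (r_p)_i = gamma(i),   i,j = 1..p.
Substitute the sample gammas (Toeplitz matrix and right-hand side of size 1):
  Gamma_p = [[1.7124]]
  r_p     = [-1.1045]
With p = 1 this is the single equation gamma(0) phi_1 = gamma(1):
  phi_hat_1 = gamma(1) / gamma(0) = -1.1045 / 1.7124 = -0.6450.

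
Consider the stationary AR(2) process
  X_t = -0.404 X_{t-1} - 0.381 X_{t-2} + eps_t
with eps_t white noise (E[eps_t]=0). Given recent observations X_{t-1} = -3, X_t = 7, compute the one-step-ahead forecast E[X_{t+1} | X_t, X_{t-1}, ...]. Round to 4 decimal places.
E[X_{t+1} \mid \mathcal F_t] = -1.6850

For an AR(p) model X_t = c + sum_i phi_i X_{t-i} + eps_t, the
one-step-ahead conditional mean is
  E[X_{t+1} | X_t, ...] = c + sum_i phi_i X_{t+1-i}.
Substitute known values:
  E[X_{t+1} | ...] = (-0.404) * (7) + (-0.381) * (-3)
                   = -1.6850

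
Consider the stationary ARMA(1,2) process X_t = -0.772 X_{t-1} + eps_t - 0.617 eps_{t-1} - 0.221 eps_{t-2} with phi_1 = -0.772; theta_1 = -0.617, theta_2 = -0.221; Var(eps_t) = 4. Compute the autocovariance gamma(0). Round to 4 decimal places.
\gamma(0) = 18.8925

Multiply the model equation by X_{t-k} and take expectations. With theta_0 = psi_0 = 1 and psi_j the MA(infinity) weights, this gives
  gamma(k) - sum_i phi_i gamma(k-i) = c_k,
  c_k = sigma^2 * sum_{j=k..q} theta_j psi_{j-k}   (c_k = 0 for k > q),
using gamma(-m) = gamma(m).
psi-weights needed (psi_j = theta_j + sum_i phi_i psi_{j-i}):
  psi_1 = theta_1 + phi_1 = -0.617 + (-0.772) = -1.389
  psi_2 = theta_2 + phi_1 psi_1 = -0.221 + (-0.772)(-1.389) = 0.851308
Right-hand sides:
  c_0 = sigma^2 (1 + theta_1 psi_1 + theta_2 psi_2) = 4 * (1 + (-0.617)(-1.389) + (-0.221)(0.851308)) = 4 * 1.668874 = 6.675496
  c_1 = sigma^2 (theta_1 + theta_2 psi_1) = 4 * (-0.617 + (-0.221)(-1.389)) = -1.240124
  c_2 = sigma^2 theta_2 = 4 * (-0.221) = -0.884
Equations for k = 0 and k = 1 (AR order 1):
  gamma(0) = phi_1 gamma(1) + c_0
  gamma(1) = phi_1 gamma(0) + c_1
Substituting the second into the first: gamma(0) (1 - phi_1^2) = c_0 + phi_1 c_1, so
  gamma(0) = (c_0 + phi_1 c_1) / (1 - phi_1^2) = (6.675496 + (-0.772)(-1.240124)) / (1 - (-0.772)^2) = 7.632871 / 0.404016 = 18.892498.
Therefore gamma(0) = 18.8925 (to 4 decimal places).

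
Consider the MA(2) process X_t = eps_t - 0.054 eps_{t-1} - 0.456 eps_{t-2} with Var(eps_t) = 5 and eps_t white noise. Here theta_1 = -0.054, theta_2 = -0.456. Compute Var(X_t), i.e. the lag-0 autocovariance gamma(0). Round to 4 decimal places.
\gamma(0) = 6.0543

For an MA(q) process X_t = eps_t + sum_i theta_i eps_{t-i} with
Var(eps_t) = sigma^2, the variance is
  gamma(0) = sigma^2 * (1 + sum_i theta_i^2).
  sum_i theta_i^2 = (-0.054)^2 + (-0.456)^2 = 0.002916 + 0.207936 = 0.210852.
  gamma(0) = 5 * (1 + 0.210852) = 5 * 1.210852 = 6.05426, which rounds to 6.0543.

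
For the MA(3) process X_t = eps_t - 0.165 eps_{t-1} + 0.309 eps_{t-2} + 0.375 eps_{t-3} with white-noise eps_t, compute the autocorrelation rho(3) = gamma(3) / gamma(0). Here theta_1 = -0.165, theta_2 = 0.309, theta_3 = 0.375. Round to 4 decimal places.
\rho(3) = 0.2968

For an MA(q) process with theta_0 = 1, the autocovariance is
  gamma(k) = sigma^2 * sum_{i=0..q-k} theta_i * theta_{i+k},
and rho(k) = gamma(k) / gamma(0). Sigma^2 cancels.
  numerator   = (1)*(0.375) = 0.375.
  denominator = (1)^2 + (-0.165)^2 + (0.309)^2 + (0.375)^2 = 1.263331.
  rho(3) = 0.375 / 1.263331 = 0.2968.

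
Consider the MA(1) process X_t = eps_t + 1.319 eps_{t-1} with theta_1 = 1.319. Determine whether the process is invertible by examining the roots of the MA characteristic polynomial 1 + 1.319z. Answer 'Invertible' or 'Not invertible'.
\text{Not invertible}

The MA(q) characteristic polynomial is P(z) = 1 + 1.319z.
Invertibility requires all roots to lie outside the unit circle, i.e. |z| > 1 for every root.
This is linear in z: 1 + (1.319) z = 0  =>  z = -1/(1.319) = -0.75815,  |z| = 0.75815.
Moduli of all roots: 0.7582.
All moduli strictly greater than 1? No.
Verdict: Not invertible.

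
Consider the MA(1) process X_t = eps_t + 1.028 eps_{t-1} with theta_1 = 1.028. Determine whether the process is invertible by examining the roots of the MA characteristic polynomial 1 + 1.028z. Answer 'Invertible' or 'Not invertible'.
\text{Not invertible}

The MA(q) characteristic polynomial is P(z) = 1 + 1.028z.
Invertibility requires all roots to lie outside the unit circle, i.e. |z| > 1 for every root.
This is linear in z: 1 + (1.028) z = 0  =>  z = -1/(1.028) = -0.972763,  |z| = 0.972763.
Moduli of all roots: 0.9728.
All moduli strictly greater than 1? No.
Verdict: Not invertible.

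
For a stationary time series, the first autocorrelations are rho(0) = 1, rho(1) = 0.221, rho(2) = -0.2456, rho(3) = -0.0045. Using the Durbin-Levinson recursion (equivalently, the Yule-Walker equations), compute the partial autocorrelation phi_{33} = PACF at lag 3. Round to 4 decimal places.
\phi_{33} = 0.1570

The PACF at lag k is phi_{kk}, the last component of the solution
to the Yule-Walker system G_k phi = r_k where
  (G_k)_{ij} = rho(|i - j|), (r_k)_i = rho(i), i,j = 1..k.
Equivalently, Durbin-Levinson gives phi_{kk} iteratively:
  phi_{11} = rho(1)
  phi_{kk} = [rho(k) - sum_{j=1..k-1} phi_{k-1,j} rho(k-j)]
            / [1 - sum_{j=1..k-1} phi_{k-1,j} rho(j)],
  phi_{k,j} = phi_{k-1,j} - phi_{kk} phi_{k-1,k-j},  j = 1..k-1.
Step k = 1:
  phi_11 = rho(1) = 0.221.
Step k = 2:
  phi_22 = [rho(2) - phi_11 rho(1)] / [1 - phi_11 rho(1)] = [-0.2456 - (0.221)(0.221)] / [1 - (0.221)(0.221)]
         = -0.294441 / 0.951159 = -0.30956.
  Update: phi_21 = phi_11 - phi_22 phi_11 = 0.221 - (-0.30956)(0.221) = 0.289413.
Step k = 3:
  phi_33 = [rho(3) - phi_21 rho(2) - phi_22 rho(1)] / [1 - phi_21 rho(1) - phi_22 rho(2)]
    numerator   = -0.0045 - (0.289413)(-0.2456) - (-0.30956)(0.221) = 0.1349926
    denominator = 1 - (0.289413)(0.221) - (-0.30956)(-0.2456) = 0.86001178
  phi_33 = 0.1349926 / 0.86001178 = 0.157.
Therefore phi_{33} = 0.1570.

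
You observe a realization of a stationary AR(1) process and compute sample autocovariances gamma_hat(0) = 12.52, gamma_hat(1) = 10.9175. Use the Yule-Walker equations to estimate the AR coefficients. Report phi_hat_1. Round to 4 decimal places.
\hat\phi_{1} = 0.8720

The Yule-Walker equations for an AR(p) process read, in matrix form,
  Gamma_p phi = r_p,   with   (Gamma_p)_{ij} = gamma(|i - j|),
                       (r_p)_i = gamma(i),   i,j = 1..p.
Substitute the sample gammas (Toeplitz matrix and right-hand side of size 1):
  Gamma_p = [[12.52]]
  r_p     = [10.9175]
With p = 1 this is the single equation gamma(0) phi_1 = gamma(1):
  phi_hat_1 = gamma(1) / gamma(0) = 10.9175 / 12.52 = 0.8720.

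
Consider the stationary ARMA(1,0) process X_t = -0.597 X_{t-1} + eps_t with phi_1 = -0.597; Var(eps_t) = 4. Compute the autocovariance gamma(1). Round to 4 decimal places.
\gamma(1) = -3.7104

Multiply the model equation by X_{t-k} and take expectations. With theta_0 = psi_0 = 1 and psi_j the MA(infinity) weights, this gives
  gamma(k) - sum_i phi_i gamma(k-i) = c_k,
  c_k = sigma^2 * sum_{j=k..q} theta_j psi_{j-k}   (c_k = 0 for k > q),
using gamma(-m) = gamma(m).
Pure AR (q = 0): c_0 = sigma^2 = 4, c_k = 0 for k >= 1.
Equations for k = 0 and k = 1 (AR order 1):
  gamma(0) = phi_1 gamma(1) + c_0
  gamma(1) = phi_1 gamma(0) + c_1
Substituting the second into the first: gamma(0) (1 - phi_1^2) = c_0 + phi_1 c_1, so
  gamma(0) = c_0 / (1 - phi_1^2) = 4 / (1 - (-0.597)^2) = 4 / 0.643591 = 6.215127.
  gamma(1) = phi_1 gamma(0) = (-0.597)(6.215127) = -3.710431.
Therefore gamma(1) = -3.7104 (to 4 decimal places).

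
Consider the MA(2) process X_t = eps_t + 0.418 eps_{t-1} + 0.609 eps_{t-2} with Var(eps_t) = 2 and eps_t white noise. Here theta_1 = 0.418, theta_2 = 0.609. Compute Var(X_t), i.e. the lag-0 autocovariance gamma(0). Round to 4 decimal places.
\gamma(0) = 3.0912

For an MA(q) process X_t = eps_t + sum_i theta_i eps_{t-i} with
Var(eps_t) = sigma^2, the variance is
  gamma(0) = sigma^2 * (1 + sum_i theta_i^2).
  sum_i theta_i^2 = (0.418)^2 + (0.609)^2 = 0.174724 + 0.370881 = 0.545605.
  gamma(0) = 2 * (1 + 0.545605) = 2 * 1.545605 = 3.09121, which rounds to 3.0912.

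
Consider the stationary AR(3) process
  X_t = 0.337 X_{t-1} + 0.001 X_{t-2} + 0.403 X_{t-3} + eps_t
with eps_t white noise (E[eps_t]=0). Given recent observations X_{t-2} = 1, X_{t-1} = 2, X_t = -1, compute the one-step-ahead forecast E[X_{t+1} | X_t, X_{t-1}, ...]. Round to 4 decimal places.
E[X_{t+1} \mid \mathcal F_t] = 0.0680

For an AR(p) model X_t = c + sum_i phi_i X_{t-i} + eps_t, the
one-step-ahead conditional mean is
  E[X_{t+1} | X_t, ...] = c + sum_i phi_i X_{t+1-i}.
Substitute known values:
  E[X_{t+1} | ...] = (0.337) * (-1) + (0.001) * (2) + (0.403) * (1)
                   = 0.0680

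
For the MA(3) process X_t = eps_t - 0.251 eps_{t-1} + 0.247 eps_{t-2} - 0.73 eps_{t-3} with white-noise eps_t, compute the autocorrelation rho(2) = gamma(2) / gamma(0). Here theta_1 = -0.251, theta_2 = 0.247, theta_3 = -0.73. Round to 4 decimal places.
\rho(2) = 0.2597

For an MA(q) process with theta_0 = 1, the autocovariance is
  gamma(k) = sigma^2 * sum_{i=0..q-k} theta_i * theta_{i+k},
and rho(k) = gamma(k) / gamma(0). Sigma^2 cancels.
  numerator   = (1)*(0.247) + (-0.251)*(-0.73) = 0.43023.
  denominator = (1)^2 + (-0.251)^2 + (0.247)^2 + (-0.73)^2 = 1.65691.
  rho(2) = 0.43023 / 1.65691 = 0.2597.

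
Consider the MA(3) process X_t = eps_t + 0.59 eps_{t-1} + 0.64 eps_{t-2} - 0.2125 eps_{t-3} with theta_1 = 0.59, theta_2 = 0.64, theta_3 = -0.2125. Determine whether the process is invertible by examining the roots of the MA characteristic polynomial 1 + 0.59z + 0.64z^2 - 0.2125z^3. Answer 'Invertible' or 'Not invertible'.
\text{Invertible}

The MA(q) characteristic polynomial is P(z) = 1 + 0.59z + 0.64z^2 - 0.2125z^3.
Invertibility requires all roots to lie outside the unit circle, i.e. |z| > 1 for every root.
Degree 3: look for a simple real root z0 first, then factor out (1 - z/z0) and solve the remaining quadratic.
Testing z0 = 4: P(4) = 1 + (0.59)(4) + (0.64)(4)^2 + (-0.2125)(4)^3
  = 1 + (2.36) + (10.24) + (-13.6) = 0.  So z_0 = 4 is a root, |z_0| = 4.
Divide out the factor (1 - 0.25 z) = (1 - z/z0) (since 1/z0 = 0.25):
  P(z) = (1 - 0.25 z)(1 + (0.84) z + (0.85) z^2)
  [check: z-coef 0.84 - (0.25) = 0.59; z^2-coef 0.85 - (0.25)(0.84) = 0.64; z^3-coef -(0.25)(0.85) = -0.2125.]
Remaining roots from the quadratic factor 1 + (0.84) z + (0.85) z^2:
  Set 1 + (0.84) z + (0.85) z^2 = 0, i.e. a z^2 + b z + c = 0 with a = 0.85, b = 0.84, c = 1.
  Discriminant D = b^2 - 4ac = (0.84)^2 - 4*(0.85)*1 = 0.7056 - (3.4) = -2.6944.
  D < 0, so the roots are the complex-conjugate pair z = (-b +/- i sqrt(-D)) / (2a) = -0.4941 +/- 0.9656i.
  For a conjugate pair |z|^2 = z * conj(z) = (product of roots) = c/a = 1/(0.85) = 1.176471, so |z| = sqrt(1.176471) = 1.0847 for both roots.
Moduli of all roots: 4.0000, 1.0847, 1.0847.
All moduli strictly greater than 1? Yes.
Verdict: Invertible.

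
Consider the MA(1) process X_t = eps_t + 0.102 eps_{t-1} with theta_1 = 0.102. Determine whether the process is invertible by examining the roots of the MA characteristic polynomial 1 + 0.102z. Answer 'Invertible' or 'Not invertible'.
\text{Invertible}

The MA(q) characteristic polynomial is P(z) = 1 + 0.102z.
Invertibility requires all roots to lie outside the unit circle, i.e. |z| > 1 for every root.
This is linear in z: 1 + (0.102) z = 0  =>  z = -1/(0.102) = -9.803922,  |z| = 9.803922.
Moduli of all roots: 9.8039.
All moduli strictly greater than 1? Yes.
Verdict: Invertible.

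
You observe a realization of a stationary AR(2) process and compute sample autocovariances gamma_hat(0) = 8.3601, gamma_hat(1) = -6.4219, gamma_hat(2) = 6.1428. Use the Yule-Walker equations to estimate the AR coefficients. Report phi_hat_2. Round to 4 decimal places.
\hat\phi_{2} = 0.3530

The Yule-Walker equations for an AR(p) process read, in matrix form,
  Gamma_p phi = r_p,   with   (Gamma_p)_{ij} = gamma(|i - j|),
                       (r_p)_i = gamma(i),   i,j = 1..p.
Substitute the sample gammas (Toeplitz matrix and right-hand side of size 2):
  Gamma_p = [[8.3601, -6.4219], [-6.4219, 8.3601]]
  r_p     = [-6.4219, 6.1428]
Written out:
  8.3601 phi_1 - 6.4219 phi_2 = -6.4219
  -6.4219 phi_1 + 8.3601 phi_2 = 6.1428
Solve by Cramer's rule:
  det = gamma(0)^2 - gamma(1)^2 = (8.3601)^2 - (-6.4219)^2 = 69.89127201 - 41.24079961 = 28.6504724
  phi_hat_1 = [gamma(1) gamma(0) - gamma(1) gamma(2)] / det = [(-6.4219)(8.3601) - (-6.4219)(6.1428)] / 28.6504724 = -14.23927887 / 28.6504724 = -0.497
  phi_hat_2 = [gamma(0) gamma(2) - gamma(1)^2] / det = [(8.3601)(6.1428) - (-6.4219)^2] / 28.6504724 = 10.11362267 / 28.6504724 = 0.353
So phi_hat = [-0.4970, 0.3530].
Therefore phi_hat_2 = 0.3530.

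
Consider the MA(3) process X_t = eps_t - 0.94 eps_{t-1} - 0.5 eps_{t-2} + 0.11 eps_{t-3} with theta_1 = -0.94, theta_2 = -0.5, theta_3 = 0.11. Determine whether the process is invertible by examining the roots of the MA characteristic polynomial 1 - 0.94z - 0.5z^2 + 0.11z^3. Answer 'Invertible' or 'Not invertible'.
\text{Not invertible}

The MA(q) characteristic polynomial is P(z) = 1 - 0.94z - 0.5z^2 + 0.11z^3.
Invertibility requires all roots to lie outside the unit circle, i.e. |z| > 1 for every root.
Degree 3: look for a simple real root z0 first, then factor out (1 - z/z0) and solve the remaining quadratic.
Testing z0 = -2: P(-2) = 1 + (-0.94)(-2) + (-0.5)(-2)^2 + (0.11)(-2)^3
  = 1 + (1.88) + (-2) + (-0.88) = 0.  So z_0 = -2 is a root, |z_0| = 2.
Divide out the factor (1 + 0.5 z) = (1 - z/z0) (since 1/z0 = -0.5):
  P(z) = (1 + 0.5 z)(1 + (-1.44) z + (0.22) z^2)
  [check: z-coef -1.44 - (-0.5) = -0.94; z^2-coef 0.22 - (-0.5)(-1.44) = -0.5; z^3-coef -(-0.5)(0.22) = 0.11.]
Remaining roots from the quadratic factor 1 + (-1.44) z + (0.22) z^2:
  Set 1 + (-1.44) z + (0.22) z^2 = 0, i.e. a z^2 + b z + c = 0 with a = 0.22, b = -1.44, c = 1.
  Discriminant D = b^2 - 4ac = (-1.44)^2 - 4*(0.22)*1 = 2.0736 - (0.88) = 1.1936.
  D >= 0, so the roots are real: z = (-b +/- sqrt(D)) / (2a) = (1.44 +/- 1.09252) / (0.44).
    z_1 = (1.44 + 1.09252) / (0.44) = 5.7557,   |z_1| = 5.7557.
    z_2 = (1.44 - 1.09252) / (0.44) = 0.7897,   |z_2| = 0.7897.
Moduli of all roots: 2.0000, 5.7557, 0.7897.
All moduli strictly greater than 1? No.
Verdict: Not invertible.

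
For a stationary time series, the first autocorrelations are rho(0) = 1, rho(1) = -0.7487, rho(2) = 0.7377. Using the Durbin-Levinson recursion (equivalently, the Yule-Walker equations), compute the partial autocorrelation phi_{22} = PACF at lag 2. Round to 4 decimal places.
\phi_{22} = 0.4031

The PACF at lag k is phi_{kk}, the last component of the solution
to the Yule-Walker system G_k phi = r_k where
  (G_k)_{ij} = rho(|i - j|), (r_k)_i = rho(i), i,j = 1..k.
Equivalently, Durbin-Levinson gives phi_{kk} iteratively:
  phi_{11} = rho(1)
  phi_{kk} = [rho(k) - sum_{j=1..k-1} phi_{k-1,j} rho(k-j)]
            / [1 - sum_{j=1..k-1} phi_{k-1,j} rho(j)],
  phi_{k,j} = phi_{k-1,j} - phi_{kk} phi_{k-1,k-j},  j = 1..k-1.
Step k = 1:
  phi_11 = rho(1) = -0.7487.
Step k = 2:
  phi_22 = [rho(2) - phi_11 rho(1)] / [1 - phi_11 rho(1)] = [0.7377 - (-0.7487)(-0.7487)] / [1 - (-0.7487)(-0.7487)]
         = 0.17714831 / 0.43944831 = 0.4031.
Therefore phi_{22} = 0.4031.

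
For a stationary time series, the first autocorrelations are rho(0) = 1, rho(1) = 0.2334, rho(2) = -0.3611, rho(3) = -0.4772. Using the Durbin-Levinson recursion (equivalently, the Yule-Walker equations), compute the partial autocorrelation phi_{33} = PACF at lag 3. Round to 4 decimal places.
\phi_{33} = -0.3320

The PACF at lag k is phi_{kk}, the last component of the solution
to the Yule-Walker system G_k phi = r_k where
  (G_k)_{ij} = rho(|i - j|), (r_k)_i = rho(i), i,j = 1..k.
Equivalently, Durbin-Levinson gives phi_{kk} iteratively:
  phi_{11} = rho(1)
  phi_{kk} = [rho(k) - sum_{j=1..k-1} phi_{k-1,j} rho(k-j)]
            / [1 - sum_{j=1..k-1} phi_{k-1,j} rho(j)],
  phi_{k,j} = phi_{k-1,j} - phi_{kk} phi_{k-1,k-j},  j = 1..k-1.
Step k = 1:
  phi_11 = rho(1) = 0.2334.
Step k = 2:
  phi_22 = [rho(2) - phi_11 rho(1)] / [1 - phi_11 rho(1)] = [-0.3611 - (0.2334)(0.2334)] / [1 - (0.2334)(0.2334)]
         = -0.41557556 / 0.94552444 = -0.439519.
  Update: phi_21 = phi_11 - phi_22 phi_11 = 0.2334 - (-0.439519)(0.2334) = 0.335984.
Step k = 3:
  phi_33 = [rho(3) - phi_21 rho(2) - phi_22 rho(1)] / [1 - phi_21 rho(1) - phi_22 rho(2)]
    numerator   = -0.4772 - (0.335984)(-0.3611) - (-0.439519)(0.2334) = -0.25329267
    denominator = 1 - (0.335984)(0.2334) - (-0.439519)(-0.3611) = 0.76287126
  phi_33 = -0.25329267 / 0.76287126 = -0.332.
Therefore phi_{33} = -0.3320.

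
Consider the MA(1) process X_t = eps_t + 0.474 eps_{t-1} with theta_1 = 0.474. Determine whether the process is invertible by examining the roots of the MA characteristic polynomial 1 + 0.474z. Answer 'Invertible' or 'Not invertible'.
\text{Invertible}

The MA(q) characteristic polynomial is P(z) = 1 + 0.474z.
Invertibility requires all roots to lie outside the unit circle, i.e. |z| > 1 for every root.
This is linear in z: 1 + (0.474) z = 0  =>  z = -1/(0.474) = -2.109705,  |z| = 2.109705.
Moduli of all roots: 2.1097.
All moduli strictly greater than 1? Yes.
Verdict: Invertible.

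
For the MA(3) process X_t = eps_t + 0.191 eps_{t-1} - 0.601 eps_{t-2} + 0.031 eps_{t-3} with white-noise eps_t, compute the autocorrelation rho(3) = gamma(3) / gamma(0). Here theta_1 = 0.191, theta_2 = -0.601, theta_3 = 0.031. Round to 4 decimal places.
\rho(3) = 0.0222

For an MA(q) process with theta_0 = 1, the autocovariance is
  gamma(k) = sigma^2 * sum_{i=0..q-k} theta_i * theta_{i+k},
and rho(k) = gamma(k) / gamma(0). Sigma^2 cancels.
  numerator   = (1)*(0.031) = 0.031.
  denominator = (1)^2 + (0.191)^2 + (-0.601)^2 + (0.031)^2 = 1.398643.
  rho(3) = 0.031 / 1.398643 = 0.0222.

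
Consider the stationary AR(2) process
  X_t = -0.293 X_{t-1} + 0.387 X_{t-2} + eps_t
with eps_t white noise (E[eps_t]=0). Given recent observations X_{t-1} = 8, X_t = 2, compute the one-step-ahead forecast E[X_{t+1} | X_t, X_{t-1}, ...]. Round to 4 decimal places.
E[X_{t+1} \mid \mathcal F_t] = 2.5100

For an AR(p) model X_t = c + sum_i phi_i X_{t-i} + eps_t, the
one-step-ahead conditional mean is
  E[X_{t+1} | X_t, ...] = c + sum_i phi_i X_{t+1-i}.
Substitute known values:
  E[X_{t+1} | ...] = (-0.293) * (2) + (0.387) * (8)
                   = 2.5100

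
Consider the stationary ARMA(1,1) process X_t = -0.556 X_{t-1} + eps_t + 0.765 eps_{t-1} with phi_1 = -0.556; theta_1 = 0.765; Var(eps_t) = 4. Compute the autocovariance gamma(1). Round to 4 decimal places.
\gamma(1) = 0.6954

Multiply the model equation by X_{t-k} and take expectations. With theta_0 = psi_0 = 1 and psi_j the MA(infinity) weights, this gives
  gamma(k) - sum_i phi_i gamma(k-i) = c_k,
  c_k = sigma^2 * sum_{j=k..q} theta_j psi_{j-k}   (c_k = 0 for k > q),
using gamma(-m) = gamma(m).
psi-weights needed (psi_j = theta_j + sum_i phi_i psi_{j-i}):
  psi_1 = theta_1 + phi_1 = 0.765 + (-0.556) = 0.209
Right-hand sides:
  c_0 = sigma^2 (1 + theta_1 psi_1) = 4 * (1 + (0.765)(0.209)) = 4 * 1.159885 = 4.63954
  c_1 = sigma^2 theta_1 = 4 * (0.765) = 3.06
  c_2 = 0
Equations for k = 0 and k = 1 (AR order 1):
  gamma(0) = phi_1 gamma(1) + c_0
  gamma(1) = phi_1 gamma(0) + c_1
Substituting the second into the first: gamma(0) (1 - phi_1^2) = c_0 + phi_1 c_1, so
  gamma(0) = (c_0 + phi_1 c_1) / (1 - phi_1^2) = (4.63954 + (-0.556)(3.06)) / (1 - (-0.556)^2) = 2.93818 / 0.690864 = 4.252907.
  gamma(1) = phi_1 gamma(0) + c_1 = (-0.556)(4.252907) + (3.06) = 0.695384.
Therefore gamma(1) = 0.6954 (to 4 decimal places).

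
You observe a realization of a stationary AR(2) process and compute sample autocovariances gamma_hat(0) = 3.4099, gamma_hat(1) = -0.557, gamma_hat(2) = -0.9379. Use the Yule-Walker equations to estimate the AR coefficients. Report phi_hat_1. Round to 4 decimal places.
\hat\phi_{1} = -0.2140

The Yule-Walker equations for an AR(p) process read, in matrix form,
  Gamma_p phi = r_p,   with   (Gamma_p)_{ij} = gamma(|i - j|),
                       (r_p)_i = gamma(i),   i,j = 1..p.
Substitute the sample gammas (Toeplitz matrix and right-hand side of size 2):
  Gamma_p = [[3.4099, -0.557], [-0.557, 3.4099]]
  r_p     = [-0.557, -0.9379]
Written out:
  3.4099 phi_1 - 0.557 phi_2 = -0.557
  -0.557 phi_1 + 3.4099 phi_2 = -0.9379
Solve by Cramer's rule:
  det = gamma(0)^2 - gamma(1)^2 = (3.4099)^2 - (-0.557)^2 = 11.62741801 - 0.310249 = 11.31716901
  phi_hat_1 = [gamma(1) gamma(0) - gamma(1) gamma(2)] / det = [(-0.557)(3.4099) - (-0.557)(-0.9379)] / 11.31716901 = -2.4217246 / 11.31716901 = -0.214
  phi_hat_2 = [gamma(0) gamma(2) - gamma(1)^2] / det = [(3.4099)(-0.9379) - (-0.557)^2] / 11.31716901 = -3.50839421 / 11.31716901 = -0.31
So phi_hat = [-0.2140, -0.3100].
Therefore phi_hat_1 = -0.2140.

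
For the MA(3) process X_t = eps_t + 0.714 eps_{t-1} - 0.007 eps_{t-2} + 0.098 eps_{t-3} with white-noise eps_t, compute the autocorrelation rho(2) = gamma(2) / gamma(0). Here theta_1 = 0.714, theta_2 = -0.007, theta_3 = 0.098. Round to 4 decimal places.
\rho(2) = 0.0414

For an MA(q) process with theta_0 = 1, the autocovariance is
  gamma(k) = sigma^2 * sum_{i=0..q-k} theta_i * theta_{i+k},
and rho(k) = gamma(k) / gamma(0). Sigma^2 cancels.
  numerator   = (1)*(-0.007) + (0.714)*(0.098) = 0.062972.
  denominator = (1)^2 + (0.714)^2 + (-0.007)^2 + (0.098)^2 = 1.519449.
  rho(2) = 0.062972 / 1.519449 = 0.0414.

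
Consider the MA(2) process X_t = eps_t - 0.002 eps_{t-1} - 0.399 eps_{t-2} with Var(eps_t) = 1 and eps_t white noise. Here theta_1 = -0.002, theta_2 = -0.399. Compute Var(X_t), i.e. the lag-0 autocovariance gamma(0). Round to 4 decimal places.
\gamma(0) = 1.1592

For an MA(q) process X_t = eps_t + sum_i theta_i eps_{t-i} with
Var(eps_t) = sigma^2, the variance is
  gamma(0) = sigma^2 * (1 + sum_i theta_i^2).
  sum_i theta_i^2 = (-0.002)^2 + (-0.399)^2 = 0.000004 + 0.159201 = 0.159205.
  gamma(0) = 1 * (1 + 0.159205) = 1 * 1.159205 = 1.159205, which rounds to 1.1592.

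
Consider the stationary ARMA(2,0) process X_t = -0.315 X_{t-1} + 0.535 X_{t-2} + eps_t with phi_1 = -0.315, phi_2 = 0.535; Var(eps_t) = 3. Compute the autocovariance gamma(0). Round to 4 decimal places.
\gamma(0) = 7.7675

Multiply the model equation by X_{t-k} and take expectations. With theta_0 = psi_0 = 1 and psi_j the MA(infinity) weights, this gives
  gamma(k) - sum_i phi_i gamma(k-i) = c_k,
  c_k = sigma^2 * sum_{j=k..q} theta_j psi_{j-k}   (c_k = 0 for k > q),
using gamma(-m) = gamma(m).
Pure AR (q = 0): c_0 = sigma^2 = 3, c_k = 0 for k >= 1.
Equations for k = 0, 1, 2 (AR order 2, c_2 = 0):
  (E0) gamma(0) = phi_1 gamma(1) + phi_2 gamma(2) + c_0
  (E1) gamma(1) = phi_1 gamma(0) + phi_2 gamma(1) + c_1
  (E2) gamma(2) = phi_1 gamma(1) + phi_2 gamma(0)
From (E1): gamma(1) = A gamma(0) + B with
  A = phi_1 / (1 - phi_2) = -0.315 / 0.465 = -0.677419,   B = c_1 / (1 - phi_2) = 0 / 0.465 = 0.
Insert (E2) into (E0): gamma(0) (1 - phi_2^2) = phi_1 (1 + phi_2) gamma(1) + c_0.
  phi_1 (1 + phi_2) = (-0.315)(1.535) = -0.483525,   1 - phi_2^2 = 0.713775.
Replace gamma(1) by A gamma(0) + B and collect gamma(0):
  gamma(0) [0.713775 - (-0.483525)(-0.677419)] = c_0 = 3
  gamma(0) * 0.386226 = 3
  gamma(0) = 3 / 0.386226 = 7.767477.
Therefore gamma(0) = 7.7675 (to 4 decimal places).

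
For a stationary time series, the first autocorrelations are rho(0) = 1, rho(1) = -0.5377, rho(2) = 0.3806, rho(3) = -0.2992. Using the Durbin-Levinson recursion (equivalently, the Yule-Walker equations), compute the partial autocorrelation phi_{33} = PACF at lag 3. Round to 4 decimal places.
\phi_{33} = -0.0739

The PACF at lag k is phi_{kk}, the last component of the solution
to the Yule-Walker system G_k phi = r_k where
  (G_k)_{ij} = rho(|i - j|), (r_k)_i = rho(i), i,j = 1..k.
Equivalently, Durbin-Levinson gives phi_{kk} iteratively:
  phi_{11} = rho(1)
  phi_{kk} = [rho(k) - sum_{j=1..k-1} phi_{k-1,j} rho(k-j)]
            / [1 - sum_{j=1..k-1} phi_{k-1,j} rho(j)],
  phi_{k,j} = phi_{k-1,j} - phi_{kk} phi_{k-1,k-j},  j = 1..k-1.
Step k = 1:
  phi_11 = rho(1) = -0.5377.
Step k = 2:
  phi_22 = [rho(2) - phi_11 rho(1)] / [1 - phi_11 rho(1)] = [0.3806 - (-0.5377)(-0.5377)] / [1 - (-0.5377)(-0.5377)]
         = 0.09147871 / 0.71087871 = 0.128684.
  Update: phi_21 = phi_11 - phi_22 phi_11 = -0.5377 - (0.128684)(-0.5377) = -0.468507.
Step k = 3:
  phi_33 = [rho(3) - phi_21 rho(2) - phi_22 rho(1)] / [1 - phi_21 rho(1) - phi_22 rho(2)]
    numerator   = -0.2992 - (-0.468507)(0.3806) - (0.128684)(-0.5377) = -0.051693
    denominator = 1 - (-0.468507)(-0.5377) - (0.128684)(0.3806) = 0.69910686
  phi_33 = -0.051693 / 0.69910686 = -0.0739.
Therefore phi_{33} = -0.0739.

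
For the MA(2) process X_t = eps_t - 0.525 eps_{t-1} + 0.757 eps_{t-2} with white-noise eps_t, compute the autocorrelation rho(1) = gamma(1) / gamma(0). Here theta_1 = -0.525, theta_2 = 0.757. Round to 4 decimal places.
\rho(1) = -0.4990

For an MA(q) process with theta_0 = 1, the autocovariance is
  gamma(k) = sigma^2 * sum_{i=0..q-k} theta_i * theta_{i+k},
and rho(k) = gamma(k) / gamma(0). Sigma^2 cancels.
  numerator   = (1)*(-0.525) + (-0.525)*(0.757) = -0.922425.
  denominator = (1)^2 + (-0.525)^2 + (0.757)^2 = 1.848674.
  rho(1) = -0.922425 / 1.848674 = -0.4990.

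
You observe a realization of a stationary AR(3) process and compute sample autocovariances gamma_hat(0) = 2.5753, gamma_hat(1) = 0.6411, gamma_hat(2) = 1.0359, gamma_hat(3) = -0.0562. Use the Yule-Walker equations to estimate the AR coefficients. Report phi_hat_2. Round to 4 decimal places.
\hat\phi_{2} = 0.3970

The Yule-Walker equations for an AR(p) process read, in matrix form,
  Gamma_p phi = r_p,   with   (Gamma_p)_{ij} = gamma(|i - j|),
                       (r_p)_i = gamma(i),   i,j = 1..p.
Substitute the sample gammas (Toeplitz matrix and right-hand side of size 3):
  Gamma_p = [[2.5753, 0.6411, 1.0359], [0.6411, 2.5753, 0.6411], [1.0359, 0.6411, 2.5753]]
  r_p     = [0.6411, 1.0359, -0.0562]
Written out (R1..R3):
  (R1) 2.5753 phi_1 + 0.6411 phi_2 + 1.0359 phi_3 = 0.6411
  (R2) 0.6411 phi_1 + 2.5753 phi_2 + 0.6411 phi_3 = 1.0359
  (R3) 1.0359 phi_1 + 0.6411 phi_2 + 2.5753 phi_3 = -0.0562
Gaussian elimination:
  R2 <- R2 - (0.6411/2.5753) R1 = R2 - (0.248942) R1:  2.415703 phi_2 + 0.383221 phi_3 = 0.876303
  R3 <- R3 - (1.0359/2.5753) R1 = R3 - (0.402244) R1:  0.383221 phi_2 + 2.158615 phi_3 = -0.314079
  R3 <- R3 - (0.383221/2.415703) R2 = R3 - (0.158637) R2:  2.097822 phi_3 = -0.453093
Back-substitution:
  phi_hat_3 = -0.453093 / 2.097822 = -0.215983
  phi_hat_2 = (0.876303 - (0.383221)(-0.215983)) / 2.415703 = 0.397016
  phi_hat_1 = (0.6411 - (0.6411)(0.397016) - (1.0359)(-0.215983)) / 2.5753 = 0.236986
So phi_hat = [0.2370, 0.3970, -0.2160].
Therefore phi_hat_2 = 0.3970.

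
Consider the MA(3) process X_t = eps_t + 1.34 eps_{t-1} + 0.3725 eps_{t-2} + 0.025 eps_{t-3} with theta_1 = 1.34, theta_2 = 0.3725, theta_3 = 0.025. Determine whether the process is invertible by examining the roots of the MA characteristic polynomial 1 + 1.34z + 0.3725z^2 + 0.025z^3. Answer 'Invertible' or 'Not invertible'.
\text{Invertible}

The MA(q) characteristic polynomial is P(z) = 1 + 1.34z + 0.3725z^2 + 0.025z^3.
Invertibility requires all roots to lie outside the unit circle, i.e. |z| > 1 for every root.
Degree 3: look for a simple real root z0 first, then factor out (1 - z/z0) and solve the remaining quadratic.
Testing z0 = -4: P(-4) = 1 + (1.34)(-4) + (0.3725)(-4)^2 + (0.025)(-4)^3
  = 1 + (-5.36) + (5.96) + (-1.6) = 0.  So z_0 = -4 is a root, |z_0| = 4.
Divide out the factor (1 + 0.25 z) = (1 - z/z0) (since 1/z0 = -0.25):
  P(z) = (1 + 0.25 z)(1 + (1.09) z + (0.1) z^2)
  [check: z-coef 1.09 - (-0.25) = 1.34; z^2-coef 0.1 - (-0.25)(1.09) = 0.3725; z^3-coef -(-0.25)(0.1) = 0.025.]
Remaining roots from the quadratic factor 1 + (1.09) z + (0.1) z^2:
  Set 1 + (1.09) z + (0.1) z^2 = 0, i.e. a z^2 + b z + c = 0 with a = 0.1, b = 1.09, c = 1.
  Discriminant D = b^2 - 4ac = (1.09)^2 - 4*(0.1)*1 = 1.1881 - (0.4) = 0.7881.
  D >= 0, so the roots are real: z = (-b +/- sqrt(D)) / (2a) = (-1.09 +/- 0.88775) / (0.2).
    z_1 = (-1.09 + 0.88775) / (0.2) = -1.0113,   |z_1| = 1.0113.
    z_2 = (-1.09 - 0.88775) / (0.2) = -9.8887,   |z_2| = 9.8887.
Moduli of all roots: 4.0000, 1.0113, 9.8887.
All moduli strictly greater than 1? Yes.
Verdict: Invertible.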